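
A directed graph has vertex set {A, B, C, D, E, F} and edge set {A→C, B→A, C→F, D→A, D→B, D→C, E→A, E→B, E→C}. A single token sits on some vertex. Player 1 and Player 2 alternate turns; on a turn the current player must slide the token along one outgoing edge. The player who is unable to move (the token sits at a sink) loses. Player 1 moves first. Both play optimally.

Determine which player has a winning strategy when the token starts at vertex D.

Compute win/loss labels from the base case upward. A position with no move is L. Any other position is W if it can reach an L in one move, else L.
Every edge goes from a vertex to one that appears earlier in the order F, C, A, B, E, D, so processing vertices in that order labels each vertex after all of its successors.
F: no outgoing edge → L
C: can move to F, which is L ⇒ W
A: the only move is to C(W), a W ⇒ L
B: can move to A, which is L ⇒ W
E: can move to A, which is L ⇒ W
D: can move to A, which is L ⇒ W
The starting position D is W: Player 1 should move to A, handing over an L position.

Player 1 wins.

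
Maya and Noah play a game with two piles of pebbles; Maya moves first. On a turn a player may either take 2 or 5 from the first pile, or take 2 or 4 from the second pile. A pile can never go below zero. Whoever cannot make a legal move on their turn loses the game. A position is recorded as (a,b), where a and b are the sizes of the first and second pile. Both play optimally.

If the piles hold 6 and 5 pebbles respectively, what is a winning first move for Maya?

Move to (6,3).

Build the W/L table. Terminal = L. A non-terminal position is W if it has a move to some L; otherwise it is L.
No move ever increases a pile, so every position that can arise here has a ≤ 6 and b ≤ 5; it is enough to label the cells with 0 ≤ a ≤ 6 and 0 ≤ b ≤ 5.
Every move lowers a or b (never raises either), so fill the grid row by row in increasing a, and left to right within a row: each cell's successors are then already labelled.
      b=0  b=1  b=2  b=3  b=4  b=5
a=0:    L    L    W    W    W    W
a=1:    L    L    W    W    W    W
a=2:    W    W    L    L    W    W
a=3:    W    W    L    L    W    W
a=4:    L    L    W    W    W    W
a=5:    W    W    W    W    L    L
a=6:    W    W    L    L    W    W
Cells with no legal move (terminal, hence L): (0,0), (0,1), (1,0), (1,1).
The remaining L cells, each justified by listing all of its moves:
(2,2): L (options (0,2)(W), (2,0)(W) are all W)
(2,3): L (options (0,3)(W), (2,1)(W) are all W)
(3,2): L (options (1,2)(W), (3,0)(W) are all W)
(3,3): L (options (1,3)(W), (3,1)(W) are all W)
(4,0): L (sole option (2,0)(W) is W)
(4,1): L (sole option (2,1)(W) is W)
(5,4): L (options (3,4)(W), (0,4)(W), (5,2)(W), (5,0)(W) are all W)
(5,5): L (options (3,5)(W), (0,5)(W), (5,3)(W), (5,1)(W) are all W)
(6,2): L (options (4,2)(W), (1,2)(W), (6,0)(W) are all W)
(6,3): L (options (4,3)(W), (1,3)(W), (6,1)(W) are all W)
Every other cell has at least one move into one of the L cells above, so it is W.
From (6,5), the L positions reachable in one move are: (6,3).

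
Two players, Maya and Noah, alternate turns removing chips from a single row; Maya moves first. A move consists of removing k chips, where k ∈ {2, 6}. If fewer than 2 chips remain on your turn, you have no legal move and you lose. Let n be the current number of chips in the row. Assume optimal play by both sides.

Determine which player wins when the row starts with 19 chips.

Classify positions by backward induction: terminal positions (no move available) are L. From any other position, the mover wins iff some move reaches an L.
n=0: no move → L
n=1: no move → L
n=2: W (go to 0, an L position)
n=3: W (go to 1, an L position)
n=4: L (sole option 2(W) is W)
n=5: L (sole option 3(W) is W)
n=6: W (go to 4, an L position)
n=7: W (go to 5, an L position)
n=8: L (options 6(W), 2(W) are all W)
n=9: L (options 7(W), 3(W) are all W)
n=10: W (go to 8, an L position)
n=11: W (go to 9, an L position)
n=12: L (options 10(W), 6(W) are all W)
n=13: L (options 11(W), 7(W) are all W)
n=14: W (go to 12, an L position)
n=15: W (go to 13, an L position)
n=16: L (options 14(W), 10(W) are all W)
n=17: L (options 15(W), 11(W) are all W)
n=18: W (go to 16, an L position)
n=19: W (go to 17, an L position)
From 19 Maya can remove 2, leaving 17, reaching an L position.

Maya wins.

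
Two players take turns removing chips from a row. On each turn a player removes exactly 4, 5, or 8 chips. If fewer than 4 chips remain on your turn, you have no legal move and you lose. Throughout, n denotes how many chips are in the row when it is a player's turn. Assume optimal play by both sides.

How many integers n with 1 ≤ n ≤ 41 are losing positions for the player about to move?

15

Work bottom-up. With no move the player to move loses. Otherwise the position is W if at least one move leads to an L position for the opponent, and L if every move leads to a W.
n=0: no move → L
n=1: no move → L
n=2: no move → L
n=3: no move → L
n=4: →0(L), so W
n=5: →1(L), so W
n=6: →2(L), so W
n=7: →3(L), so W
n=8: →3(L), so W
n=9: →1(L), so W
n=10: →2(L), so W
n=11: →3(L), so W
n=12: →8(W), 7(W), 4(W) — all W, so L
n=13: →9(W), 8(W), 5(W) — all W, so L
n=14: →10(W), 9(W), 6(W) — all W, so L
n=15: →11(W), 10(W), 7(W) — all W, so L
n=16: →12(L), so W
n=17: →13(L), so W
n=18: →14(L), so W
n=19: →15(L), so W
n=20: →15(L), so W
n=21: →13(L), so W
n=22: →14(L), so W
n=23: →15(L), so W
n=24: →20(W), 19(W), 16(W) — all W, so L
n=25: →21(W), 20(W), 17(W) — all W, so L
n=26: →22(W), 21(W), 18(W) — all W, so L
n=27: →23(W), 22(W), 19(W) — all W, so L
n=28: →24(L), so W
n=29: →25(L), so W
n=30: →26(L), so W
n=31: →27(L), so W
n=32: →27(L), so W
n=33: →25(L), so W
n=34: →26(L), so W
n=35: →27(L), so W
n=36: →32(W), 31(W), 28(W) — all W, so L
n=37: →33(W), 32(W), 29(W) — all W, so L
n=38: →34(W), 33(W), 30(W) — all W, so L
n=39: →35(W), 34(W), 31(W) — all W, so L
n=40: →36(L), so W
n=41: →37(L), so W
L entries with 1 ≤ n ≤ 41 (n=0 is outside the asked range and is not counted): n = 1, 2, 3, 12, 13, 14, 15, 24, 25, 26, 27, 36, 37, 38, 39; that makes 15.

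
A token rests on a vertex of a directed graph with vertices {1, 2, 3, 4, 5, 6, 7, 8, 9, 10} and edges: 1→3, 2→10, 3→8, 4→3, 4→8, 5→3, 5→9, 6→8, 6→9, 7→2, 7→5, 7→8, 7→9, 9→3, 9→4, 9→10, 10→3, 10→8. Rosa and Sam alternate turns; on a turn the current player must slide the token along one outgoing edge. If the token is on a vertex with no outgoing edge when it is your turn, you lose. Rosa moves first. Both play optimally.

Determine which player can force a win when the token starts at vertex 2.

Work bottom-up. With no move the player to move loses. Otherwise the position is W if at least one move leads to an L position for the opponent, and L if every move leads to a W.
Every edge goes from a vertex to one that appears earlier in the order 8, 3, 10, 2, 4, 9, 5, 1, 6, 7, so processing vertices in that order labels each vertex after all of its successors.
8: no outgoing edge → L
3: →8(L), so W
10: →8(L), so W
2: →10(W) only, which is W, so L
4: →8(L), so W
9: →4(W), 10(W), 3(W) — all W, so L
5: →9(L), so W
1: →3(W) only, which is W, so L
6: →9(L), so W
7: →9(L), so W
Every move from 2 reaches a W position, so the mover loses.

Sam wins.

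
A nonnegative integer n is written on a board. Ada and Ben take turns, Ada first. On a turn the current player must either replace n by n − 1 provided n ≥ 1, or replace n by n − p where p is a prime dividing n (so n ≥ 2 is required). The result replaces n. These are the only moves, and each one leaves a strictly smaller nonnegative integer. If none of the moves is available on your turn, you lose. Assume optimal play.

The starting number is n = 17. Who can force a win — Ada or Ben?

Build the W/L table. Terminal = L. A non-terminal position is W if it has a move to some L; otherwise it is L.
n=0: no move → L
n=1: reaches L-position 0 → W
n=2: reaches L-position 0 → W
n=3: reaches L-position 0 → W
n=4: only reaches 2(W), 3(W), all W → L
n=5: reaches L-position 0 → W
n=6: reaches L-position 4 → W
n=7: reaches L-position 0 → W
n=8: only reaches 6(W), 7(W), all W → L
n=9: reaches L-position 8 → W
n=10: reaches L-position 8 → W
n=11: reaches L-position 0 → W
n=12: only reaches 9(W), 10(W), 11(W), all W → L
n=13: reaches L-position 0 → W
n=14: reaches L-position 12 → W
n=15: reaches L-position 12 → W
n=16: only reaches 14(W), 15(W), all W → L
n=17: reaches L-position 0 → W
From 17 Ada can move to 0, reaching an L position.

Ada wins.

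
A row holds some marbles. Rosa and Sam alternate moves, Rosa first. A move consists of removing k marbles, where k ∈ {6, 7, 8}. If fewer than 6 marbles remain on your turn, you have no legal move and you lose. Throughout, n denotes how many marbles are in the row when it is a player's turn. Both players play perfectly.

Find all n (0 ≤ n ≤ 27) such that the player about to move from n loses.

0, 1, 2, 3, 4, 5, 14, 15, 16, 17, 18, 19

Use the standard recursion: the mover loses at a terminal position; elsewhere, the mover wins exactly when some move hands the opponent an L position.
n=0: no move → L
n=1: no move → L
n=2: no move → L
n=3: no move → L
n=4: no move → L
n=5: no move → L
n=6: can move to 0, which is L ⇒ W
n=7: can move to 1, which is L ⇒ W
n=8: can move to 2, which is L ⇒ W
n=9: can move to 3, which is L ⇒ W
n=10: can move to 4, which is L ⇒ W
n=11: can move to 5, which is L ⇒ W
n=12: can move to 5, which is L ⇒ W
n=13: can move to 5, which is L ⇒ W
n=14: moves to 8(W), 7(W), 6(W); every one is W ⇒ L
n=15: moves to 9(W), 8(W), 7(W); every one is W ⇒ L
n=16: moves to 10(W), 9(W), 8(W); every one is W ⇒ L
n=17: moves to 11(W), 10(W), 9(W); every one is W ⇒ L
n=18: moves to 12(W), 11(W), 10(W); every one is W ⇒ L
n=19: moves to 13(W), 12(W), 11(W); every one is W ⇒ L
n=20: can move to 14, which is L ⇒ W
n=21: can move to 15, which is L ⇒ W
n=22: can move to 16, which is L ⇒ W
n=23: can move to 17, which is L ⇒ W
n=24: can move to 18, which is L ⇒ W
n=25: can move to 19, which is L ⇒ W
n=26: can move to 19, which is L ⇒ W
n=27: can move to 19, which is L ⇒ W
The losing starting values of n are exactly the entries labelled L in this table (12 of them).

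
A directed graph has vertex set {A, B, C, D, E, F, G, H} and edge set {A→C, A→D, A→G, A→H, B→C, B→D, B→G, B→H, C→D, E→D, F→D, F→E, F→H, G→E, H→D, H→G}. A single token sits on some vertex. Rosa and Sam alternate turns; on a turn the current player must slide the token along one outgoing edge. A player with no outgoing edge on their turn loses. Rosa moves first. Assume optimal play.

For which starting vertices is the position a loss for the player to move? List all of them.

Classify positions by backward induction: terminal positions (no move available) are L. From any other position, the mover wins iff some move reaches an L.
Every edge goes from a vertex to one that appears earlier in the order D, E, G, H, C, B, A, F, so processing vertices in that order labels each vertex after all of its successors.
D: no outgoing edge → L
E: →D(L), so W
G: →E(W) only, which is W, so L
H: →G(L), so W
C: →D(L), so W
B: →G(L), so W
A: →G(L), so W
F: →D(L), so W
Reading off the rows marked L gives the requested list; there are 2 such vertices.

D, G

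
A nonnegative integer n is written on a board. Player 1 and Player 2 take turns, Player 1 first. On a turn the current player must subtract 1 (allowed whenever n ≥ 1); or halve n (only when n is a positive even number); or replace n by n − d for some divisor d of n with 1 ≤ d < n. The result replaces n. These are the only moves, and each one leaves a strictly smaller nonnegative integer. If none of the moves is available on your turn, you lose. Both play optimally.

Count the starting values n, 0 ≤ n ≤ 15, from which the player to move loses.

8

Label each position W (a win for the player to move) or L (a loss). A position with no legal move is L; any other position is W exactly when some move reaches an L, and L when every move reaches a W.
n=0: no move → L
n=1: can move to 0, which is L ⇒ W
n=2: the only move is to 1(W), a W ⇒ L
n=3: can move to 2, which is L ⇒ W
n=4: can move to 2, which is L ⇒ W
n=5: the only move is to 4(W), a W ⇒ L
n=6: can move to 5, which is L ⇒ W
n=7: the only move is to 6(W), a W ⇒ L
n=8: can move to 7, which is L ⇒ W
n=9: moves to 6(W), 8(W); every one is W ⇒ L
n=10: can move to 5, which is L ⇒ W
n=11: the only move is to 10(W), a W ⇒ L
n=12: can move to 9, which is L ⇒ W
n=13: the only move is to 12(W), a W ⇒ L
n=14: can move to 7, which is L ⇒ W
n=15: moves to 10(W), 12(W), 14(W); every one is W ⇒ L
L entries with 0 ≤ n ≤ 15: n = 0, 2, 5, 7, 9, 11, 13, 15; that makes 8.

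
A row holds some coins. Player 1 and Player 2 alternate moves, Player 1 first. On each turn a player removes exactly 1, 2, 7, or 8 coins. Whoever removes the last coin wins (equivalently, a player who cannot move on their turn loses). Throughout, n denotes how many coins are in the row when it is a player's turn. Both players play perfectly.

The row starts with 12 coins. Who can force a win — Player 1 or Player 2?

Build the W/L table. Terminal = L. A non-terminal position is W if it has a move to some L; otherwise it is L.
n=0: no move → L
n=1: can move to 0, which is L ⇒ W
n=2: can move to 0, which is L ⇒ W
n=3: moves to 2(W), 1(W); every one is W ⇒ L
n=4: can move to 3, which is L ⇒ W
n=5: can move to 3, which is L ⇒ W
n=6: moves to 5(W), 4(W); every one is W ⇒ L
n=7: can move to 6, which is L ⇒ W
n=8: can move to 6, which is L ⇒ W
n=9: moves to 8(W), 7(W), 2(W), 1(W); every one is W ⇒ L
n=10: can move to 9, which is L ⇒ W
n=11: can move to 9, which is L ⇒ W
n=12: moves to 11(W), 10(W), 5(W), 4(W); every one is W ⇒ L
The starting position 12 is L: whatever Player 1 does, the opponent receives a W position.

Player 2 wins.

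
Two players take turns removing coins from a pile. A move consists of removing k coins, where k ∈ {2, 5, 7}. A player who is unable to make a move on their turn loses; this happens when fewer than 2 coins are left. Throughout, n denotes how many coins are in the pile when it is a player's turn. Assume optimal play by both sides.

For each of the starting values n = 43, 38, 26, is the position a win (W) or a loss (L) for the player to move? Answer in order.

Work bottom-up. With no move the player to move loses. Otherwise the position is W if at least one move leads to an L position for the opponent, and L if every move leads to a W.
n=0: no move → L
n=1: no move → L
n=2: →0(L), so W
n=3: →1(L), so W
n=4: →2(W) only, which is W, so L
n=5: →0(L), so W
n=6: →4(L), so W
n=7: →0(L), so W
n=8: →1(L), so W
n=9: →4(L), so W
n=10: →8(W), 5(W), 3(W) — all W, so L
n=11: →4(L), so W
n=12: →10(L), so W
n=13: →11(W), 8(W), 6(W) — all W, so L
n=14: →12(W), 9(W), 7(W) — all W, so L
n=15: →13(L), so W
n=16: →14(L), so W
n=17: →10(L), so W
n=18: →13(L), so W
n=19: →14(L), so W
n=20: →13(L), so W
n=21: →14(L), so W
n=22: →20(W), 17(W), 15(W) — all W, so L
n=23: →21(W), 18(W), 16(W) — all W, so L
n=24: →22(L), so W
n=25: →23(L), so W
n=26: →24(W), 21(W), 19(W) — all W, so L
n=27: →22(L), so W
n=28: →26(L), so W
n=29: →22(L), so W
n=30: →23(L), so W
n=31: →26(L), so W
n=32: →30(W), 27(W), 25(W) — all W, so L
n=33: →26(L), so W
n=34: →32(L), so W
n=35: →33(W), 30(W), 28(W) — all W, so L
n=36: →34(W), 31(W), 29(W) — all W, so L
n=37: →35(L), so W
n=38: →36(L), so W
n=39: →32(L), so W
n=40: →35(L), so W
n=41: →36(L), so W
n=42: →35(L), so W
n=43: →36(L), so W

43: W, 38: W, 26: L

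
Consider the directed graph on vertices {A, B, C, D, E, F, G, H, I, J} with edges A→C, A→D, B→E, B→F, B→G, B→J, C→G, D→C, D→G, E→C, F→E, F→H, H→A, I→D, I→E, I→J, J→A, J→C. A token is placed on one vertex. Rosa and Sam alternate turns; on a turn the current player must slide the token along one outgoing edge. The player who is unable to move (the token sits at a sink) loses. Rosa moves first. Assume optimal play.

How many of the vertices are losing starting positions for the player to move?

3

Classify positions by backward induction: terminal positions (no move available) are L. From any other position, the mover wins iff some move reaches an L.
Every edge goes from a vertex to one that appears earlier in the order G, C, D, A, H, J, E, I, F, B, so processing vertices in that order labels each vertex after all of its successors.
G: no outgoing edge → L
C: can move to G, which is L ⇒ W
D: can move to G, which is L ⇒ W
A: moves to D(W), C(W); every one is W ⇒ L
H: can move to A, which is L ⇒ W
J: can move to A, which is L ⇒ W
E: the only move is to C(W), a W ⇒ L
I: can move to E, which is L ⇒ W
F: can move to E, which is L ⇒ W
B: can move to E, which is L ⇒ W
The L vertices are A, E, G; that is 3 in all.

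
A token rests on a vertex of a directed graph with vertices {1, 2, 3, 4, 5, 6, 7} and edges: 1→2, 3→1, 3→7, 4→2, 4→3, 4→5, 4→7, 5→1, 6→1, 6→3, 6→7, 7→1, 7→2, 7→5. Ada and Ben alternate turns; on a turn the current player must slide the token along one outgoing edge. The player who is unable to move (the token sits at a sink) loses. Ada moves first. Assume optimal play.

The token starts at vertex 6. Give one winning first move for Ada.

Move to 3.

Use the standard recursion: the mover loses at a terminal position; elsewhere, the mover wins exactly when some move hands the opponent an L position.
Every edge goes from a vertex to one that appears earlier in the order 2, 1, 5, 7, 3, 4, 6, so processing vertices in that order labels each vertex after all of its successors.
2: no outgoing edge → L
1: W (go to 2, an L position)
5: L (sole option 1(W) is W)
7: W (go to 5, an L position)
3: L (options 7(W), 1(W) are all W)
4: W (go to 3, an L position)
6: W (go to 3, an L position)
From 6, the L positions reachable in one move are: 3.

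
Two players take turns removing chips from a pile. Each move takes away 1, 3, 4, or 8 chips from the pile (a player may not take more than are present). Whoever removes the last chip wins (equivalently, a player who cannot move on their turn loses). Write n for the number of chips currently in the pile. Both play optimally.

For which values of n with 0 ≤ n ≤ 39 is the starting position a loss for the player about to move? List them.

0, 2, 7, 9, 14, 16, 21, 23, 28, 30, 35, 37

Build the W/L table. Terminal = L. A non-terminal position is W if it has a move to some L; otherwise it is L.
n=0: no move → L
n=1: can move to 0, which is L ⇒ W
n=2: the only move is to 1(W), a W ⇒ L
n=3: can move to 2, which is L ⇒ W
n=4: can move to 0, which is L ⇒ W
n=5: can move to 2, which is L ⇒ W
n=6: can move to 2, which is L ⇒ W
n=7: moves to 6(W), 4(W), 3(W); every one is W ⇒ L
n=8: can move to 7, which is L ⇒ W
n=9: moves to 8(W), 6(W), 5(W), 1(W); every one is W ⇒ L
n=10: can move to 9, which is L ⇒ W
n=11: can move to 7, which is L ⇒ W
n=12: can move to 9, which is L ⇒ W
n=13: can move to 9, which is L ⇒ W
n=14: moves to 13(W), 11(W), 10(W), 6(W); every one is W ⇒ L
n=15: can move to 14, which is L ⇒ W
n=16: moves to 15(W), 13(W), 12(W), 8(W); every one is W ⇒ L
n=17: can move to 16, which is L ⇒ W
n=18: can move to 14, which is L ⇒ W
n=19: can move to 16, which is L ⇒ W
n=20: can move to 16, which is L ⇒ W
n=21: moves to 20(W), 18(W), 17(W), 13(W); every one is W ⇒ L
n=22: can move to 21, which is L ⇒ W
n=23: moves to 22(W), 20(W), 19(W), 15(W); every one is W ⇒ L
n=24: can move to 23, which is L ⇒ W
n=25: can move to 21, which is L ⇒ W
n=26: can move to 23, which is L ⇒ W
n=27: can move to 23, which is L ⇒ W
n=28: moves to 27(W), 25(W), 24(W), 20(W); every one is W ⇒ L
n=29: can move to 28, which is L ⇒ W
n=30: moves to 29(W), 27(W), 26(W), 22(W); every one is W ⇒ L
n=31: can move to 30, which is L ⇒ W
n=32: can move to 28, which is L ⇒ W
n=33: can move to 30, which is L ⇒ W
n=34: can move to 30, which is L ⇒ W
n=35: moves to 34(W), 32(W), 31(W), 27(W); every one is W ⇒ L
n=36: can move to 35, which is L ⇒ W
n=37: moves to 36(W), 34(W), 33(W), 29(W); every one is W ⇒ L
n=38: can move to 37, which is L ⇒ W
n=39: can move to 35, which is L ⇒ W
Reading off the rows marked L gives the requested list; there are 12 such values of n.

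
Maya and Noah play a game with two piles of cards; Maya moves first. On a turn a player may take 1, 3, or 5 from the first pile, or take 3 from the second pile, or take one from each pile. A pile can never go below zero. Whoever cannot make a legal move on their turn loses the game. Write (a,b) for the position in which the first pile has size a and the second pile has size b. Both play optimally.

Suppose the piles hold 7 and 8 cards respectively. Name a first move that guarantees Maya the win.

Move to (6,8).

Positions with no move are L. A position that does have a move is losing for the player to move precisely when every available move leads to a winning position for the opponent. Fill in the labels:
No move ever increases a pile, so every position that can arise here has a ≤ 7 and b ≤ 8; it is enough to label the cells with 0 ≤ a ≤ 7 and 0 ≤ b ≤ 8.
Every move lowers a or b (never raises either), so fill the grid row by row in increasing a, and left to right within a row: each cell's successors are then already labelled.
      b=0  b=1  b=2  b=3  b=4  b=5  b=6  b=7  b=8
a=0:    L    L    L    W    W    W    L    L    L
a=1:    W    W    W    W    L    L    W    W    W
a=2:    L    L    L    W    W    W    W    L    L
a=3:    W    W    W    W    L    L    W    W    W
a=4:    L    L    L    W    W    W    W    L    L
a=5:    W    W    W    W    L    L    W    W    W
a=6:    L    L    L    W    W    W    W    L    L
a=7:    W    W    W    W    L    L    L    W    W
Cells with no legal move (terminal, hence L): (0,0), (0,1), (0,2).
The remaining L cells, each justified by listing all of its moves:
(0,6): the only move is to (0,3)(W), a W ⇒ L
(0,7): the only move is to (0,4)(W), a W ⇒ L
(0,8): the only move is to (0,5)(W), a W ⇒ L
(1,4): moves to (0,4)(W), (1,1)(W), (0,3)(W); every one is W ⇒ L
(1,5): moves to (0,5)(W), (1,2)(W), (0,4)(W); every one is W ⇒ L
(2,0): the only move is to (1,0)(W), a W ⇒ L
(2,1): moves to (1,1)(W), (1,0)(W); every one is W ⇒ L
(2,2): moves to (1,2)(W), (1,1)(W); every one is W ⇒ L
(2,7): moves to (1,7)(W), (2,4)(W), (1,6)(W); every one is W ⇒ L
(2,8): moves to (1,8)(W), (2,5)(W), (1,7)(W); every one is W ⇒ L
(3,4): moves to (2,4)(W), (0,4)(W), (3,1)(W), (2,3)(W); every one is W ⇒ L
(3,5): moves to (2,5)(W), (0,5)(W), (3,2)(W), (2,4)(W); every one is W ⇒ L
(4,0): moves to (3,0)(W), (1,0)(W); every one is W ⇒ L
(4,1): moves to (3,1)(W), (1,1)(W), (3,0)(W); every one is W ⇒ L
(4,2): moves to (3,2)(W), (1,2)(W), (3,1)(W); every one is W ⇒ L
(4,7): moves to (3,7)(W), (1,7)(W), (4,4)(W), (3,6)(W); every one is W ⇒ L
(4,8): moves to (3,8)(W), (1,8)(W), (4,5)(W), (3,7)(W); every one is W ⇒ L
(5,4): moves to (4,4)(W), (2,4)(W), (0,4)(W), (5,1)(W), (4,3)(W); every one is W ⇒ L
(5,5): moves to (4,5)(W), (2,5)(W), (0,5)(W), (5,2)(W), (4,4)(W); every one is W ⇒ L
(6,0): moves to (5,0)(W), (3,0)(W), (1,0)(W); every one is W ⇒ L
(6,1): moves to (5,1)(W), (3,1)(W), (1,1)(W), (5,0)(W); every one is W ⇒ L
(6,2): moves to (5,2)(W), (3,2)(W), (1,2)(W), (5,1)(W); every one is W ⇒ L
(6,7): moves to (5,7)(W), (3,7)(W), (1,7)(W), (6,4)(W), (5,6)(W); every one is W ⇒ L
(6,8): moves to (5,8)(W), (3,8)(W), (1,8)(W), (6,5)(W), (5,7)(W); every one is W ⇒ L
(7,4): moves to (6,4)(W), (4,4)(W), (2,4)(W), (7,1)(W), (6,3)(W); every one is W ⇒ L
(7,5): moves to (6,5)(W), (4,5)(W), (2,5)(W), (7,2)(W), (6,4)(W); every one is W ⇒ L
(7,6): moves to (6,6)(W), (4,6)(W), (2,6)(W), (7,3)(W), (6,5)(W); every one is W ⇒ L
Every other cell has at least one move into one of the L cells above, so it is W.
From (7,8), the L positions reachable in one move are: (6,8), (4,8), (2,8), (7,5), (6,7). Any move reaching one of these is winning.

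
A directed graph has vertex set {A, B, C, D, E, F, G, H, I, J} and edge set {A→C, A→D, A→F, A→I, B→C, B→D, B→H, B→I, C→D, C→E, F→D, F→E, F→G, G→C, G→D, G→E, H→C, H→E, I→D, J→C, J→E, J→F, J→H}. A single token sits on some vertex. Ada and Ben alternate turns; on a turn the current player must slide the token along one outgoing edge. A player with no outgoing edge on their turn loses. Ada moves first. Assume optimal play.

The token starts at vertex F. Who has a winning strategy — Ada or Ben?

Ada wins.

Build the W/L table. Terminal = L. A non-terminal position is W if it has a move to some L; otherwise it is L.
Every edge goes from a vertex to one that appears earlier in the order D, E, C, G, F, I, H, J, B, A, so processing vertices in that order labels each vertex after all of its successors.
D: no outgoing edge → L
E: no outgoing edge → L
C: reaches L-position E → W
G: reaches L-position E → W
F: reaches L-position E → W
I: reaches L-position D → W
H: reaches L-position E → W
J: reaches L-position E → W
B: reaches L-position D → W
A: reaches L-position D → W
From F Ada can move to E, reaching an L position.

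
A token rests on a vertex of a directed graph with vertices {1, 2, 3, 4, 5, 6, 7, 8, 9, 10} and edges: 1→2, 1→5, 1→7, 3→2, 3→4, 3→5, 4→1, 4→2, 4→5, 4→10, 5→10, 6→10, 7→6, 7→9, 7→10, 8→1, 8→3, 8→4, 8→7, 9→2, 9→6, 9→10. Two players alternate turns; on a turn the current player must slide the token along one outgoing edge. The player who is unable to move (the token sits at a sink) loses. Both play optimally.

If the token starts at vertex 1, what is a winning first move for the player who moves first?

Positions with no move are L. A position that does have a move is losing for the player to move precisely when every available move leads to a winning position for the opponent. Fill in the labels:
Every edge goes from a vertex to one that appears earlier in the order 10, 2, 6, 9, 5, 7, 1, 4, 3, 8, so processing vertices in that order labels each vertex after all of its successors.
10: no outgoing edge → L
2: no outgoing edge → L
6: →10(L), so W
9: →2(L), so W
5: →10(L), so W
7: →10(L), so W
1: →2(L), so W
4: →2(L), so W
3: →2(L), so W
8: →3(W), 4(W), 1(W), 7(W) — all W, so L
From 1, the L positions reachable in one move are: 2.

Move to 2.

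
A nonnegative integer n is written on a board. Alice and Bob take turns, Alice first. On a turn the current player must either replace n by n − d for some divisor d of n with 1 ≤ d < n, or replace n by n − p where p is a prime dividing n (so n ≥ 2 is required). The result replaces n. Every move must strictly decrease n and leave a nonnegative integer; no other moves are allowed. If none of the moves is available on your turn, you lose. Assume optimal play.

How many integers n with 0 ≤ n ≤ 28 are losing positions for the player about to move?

Build the W/L table. Terminal = L. A non-terminal position is W if it has a move to some L; otherwise it is L.
n=0: no move → L
n=1: no move → L
n=2: W (go to 0, an L position)
n=3: W (go to 0, an L position)
n=4: L (options 2(W), 3(W) are all W)
n=5: W (go to 0, an L position)
n=6: W (go to 4, an L position)
n=7: W (go to 0, an L position)
n=8: W (go to 4, an L position)
n=9: L (options 6(W), 8(W) are all W)
n=10: W (go to 9, an L position)
n=11: W (go to 0, an L position)
n=12: W (go to 9, an L position)
n=13: W (go to 0, an L position)
n=14: L (options 7(W), 12(W), 13(W) are all W)
n=15: W (go to 14, an L position)
n=16: W (go to 14, an L position)
n=17: W (go to 0, an L position)
n=18: W (go to 9, an L position)
n=19: W (go to 0, an L position)
n=20: L (options 10(W), 15(W), 16(W), 18(W), 19(W) are all W)
n=21: W (go to 14, an L position)
n=22: W (go to 20, an L position)
n=23: W (go to 0, an L position)
n=24: W (go to 20, an L position)
n=25: W (go to 20, an L position)
n=26: L (options 13(W), 24(W), 25(W) are all W)
n=27: W (go to 26, an L position)
n=28: W (go to 14, an L position)
L entries with 0 ≤ n ≤ 28: n = 0, 1, 4, 9, 14, 20, 26; that makes 7.

7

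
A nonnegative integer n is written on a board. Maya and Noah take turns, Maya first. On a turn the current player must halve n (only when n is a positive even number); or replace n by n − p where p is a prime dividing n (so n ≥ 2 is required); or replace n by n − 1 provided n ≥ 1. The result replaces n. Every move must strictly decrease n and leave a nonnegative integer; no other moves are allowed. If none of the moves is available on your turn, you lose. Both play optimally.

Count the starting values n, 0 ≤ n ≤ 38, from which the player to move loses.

9

Label each position W (a win for the player to move) or L (a loss). A position with no legal move is L; any other position is W exactly when some move reaches an L, and L when every move reaches a W.
n=0: no move → L
n=1: W (go to 0, an L position)
n=2: W (go to 0, an L position)
n=3: W (go to 0, an L position)
n=4: L (options 2(W), 3(W) are all W)
n=5: W (go to 0, an L position)
n=6: W (go to 4, an L position)
n=7: W (go to 0, an L position)
n=8: W (go to 4, an L position)
n=9: L (options 6(W), 8(W) are all W)
n=10: W (go to 9, an L position)
n=11: W (go to 0, an L position)
n=12: W (go to 9, an L position)
n=13: W (go to 0, an L position)
n=14: L (options 7(W), 12(W), 13(W) are all W)
n=15: W (go to 14, an L position)
n=16: W (go to 14, an L position)
n=17: W (go to 0, an L position)
n=18: W (go to 9, an L position)
n=19: W (go to 0, an L position)
n=20: L (options 10(W), 15(W), 18(W), 19(W) are all W)
n=21: W (go to 14, an L position)
n=22: W (go to 20, an L position)
n=23: W (go to 0, an L position)
n=24: L (options 12(W), 21(W), 22(W), 23(W) are all W)
n=25: W (go to 20, an L position)
n=26: W (go to 24, an L position)
n=27: W (go to 24, an L position)
n=28: W (go to 14, an L position)
n=29: W (go to 0, an L position)
n=30: L (options 15(W), 25(W), 27(W), 28(W), 29(W) are all W)
n=31: W (go to 0, an L position)
n=32: W (go to 30, an L position)
n=33: W (go to 30, an L position)
n=34: L (options 17(W), 32(W), 33(W) are all W)
n=35: W (go to 30, an L position)
n=36: W (go to 34, an L position)
n=37: W (go to 0, an L position)
n=38: L (options 19(W), 36(W), 37(W) are all W)
L entries with 0 ≤ n ≤ 38: n = 0, 4, 9, 14, 20, 24, 30, 34, 38; that makes 9.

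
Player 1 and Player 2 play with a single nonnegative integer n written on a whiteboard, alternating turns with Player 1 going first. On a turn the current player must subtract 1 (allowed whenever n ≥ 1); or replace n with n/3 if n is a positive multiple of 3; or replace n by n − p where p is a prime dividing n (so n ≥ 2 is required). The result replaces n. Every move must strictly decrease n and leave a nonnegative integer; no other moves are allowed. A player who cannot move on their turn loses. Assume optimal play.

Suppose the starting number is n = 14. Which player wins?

Player 2 wins.

Compute win/loss labels from the base case upward. A position with no move is L. Any other position is W if it can reach an L in one move, else L.
n=0: no move → L
n=1: W (go to 0, an L position)
n=2: W (go to 0, an L position)
n=3: W (go to 0, an L position)
n=4: L (options 2(W), 3(W) are all W)
n=5: W (go to 0, an L position)
n=6: W (go to 4, an L position)
n=7: W (go to 0, an L position)
n=8: L (options 6(W), 7(W) are all W)
n=9: W (go to 8, an L position)
n=10: W (go to 8, an L position)
n=11: W (go to 0, an L position)
n=12: W (go to 4, an L position)
n=13: W (go to 0, an L position)
n=14: L (options 7(W), 12(W), 13(W) are all W)
Every move from 14 reaches a W position, so the mover loses.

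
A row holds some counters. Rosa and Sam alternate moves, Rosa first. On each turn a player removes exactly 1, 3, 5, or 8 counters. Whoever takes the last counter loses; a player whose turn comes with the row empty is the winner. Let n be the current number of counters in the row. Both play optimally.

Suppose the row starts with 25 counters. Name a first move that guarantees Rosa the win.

Remove 5, leaving 20.

Positions with no move are W. A position that does have a move is losing for the player to move precisely when every available move leads to a winning position for the opponent. Fill in the labels:
n=0: no move; the opponent has just taken the last counter and therefore loses → W
n=1: only reaches 0(W), which is W → L
n=2: reaches L-position 1 → W
n=3: only reaches 2(W), 0(W), all W → L
n=4: reaches L-position 3 → W
n=5: only reaches 4(W), 2(W), 0(W), all W → L
n=6: reaches L-position 5 → W
n=7: only reaches 6(W), 4(W), 2(W), all W → L
n=8: reaches L-position 7 → W
n=9: reaches L-position 1 → W
n=10: reaches L-position 7 → W
n=11: reaches L-position 3 → W
n=12: reaches L-position 7 → W
n=13: reaches L-position 5 → W
n=14: only reaches 13(W), 11(W), 9(W), 6(W), all W → L
n=15: reaches L-position 14 → W
n=16: only reaches 15(W), 13(W), 11(W), 8(W), all W → L
n=17: reaches L-position 16 → W
n=18: only reaches 17(W), 15(W), 13(W), 10(W), all W → L
n=19: reaches L-position 18 → W
n=20: only reaches 19(W), 17(W), 15(W), 12(W), all W → L
n=21: reaches L-position 20 → W
n=22: reaches L-position 14 → W
n=23: reaches L-position 20 → W
n=24: reaches L-position 16 → W
n=25: reaches L-position 20 → W
From 25, the L positions reachable in one move are: 20.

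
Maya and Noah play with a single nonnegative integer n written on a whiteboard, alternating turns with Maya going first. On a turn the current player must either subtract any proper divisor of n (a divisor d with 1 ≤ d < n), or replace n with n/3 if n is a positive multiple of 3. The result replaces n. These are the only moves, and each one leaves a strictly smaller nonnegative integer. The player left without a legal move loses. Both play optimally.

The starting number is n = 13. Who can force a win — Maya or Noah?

Noah wins.

Positions with no move are L. A position that does have a move is losing for the player to move precisely when every available move leads to a winning position for the opponent. Fill in the labels:
n=0: no move → L
n=1: no move → L
n=2: →1(L), so W
n=3: →1(L), so W
n=4: →2(W), 3(W) — all W, so L
n=5: →4(L), so W
n=6: →4(L), so W
n=7: →6(W) only, which is W, so L
n=8: →4(L), so W
n=9: →3(W), 6(W), 8(W) — all W, so L
n=10: →9(L), so W
n=11: →10(W) only, which is W, so L
n=12: →4(L), so W
n=13: →12(W) only, which is W, so L
Every move from 13 reaches a W position, so the mover loses.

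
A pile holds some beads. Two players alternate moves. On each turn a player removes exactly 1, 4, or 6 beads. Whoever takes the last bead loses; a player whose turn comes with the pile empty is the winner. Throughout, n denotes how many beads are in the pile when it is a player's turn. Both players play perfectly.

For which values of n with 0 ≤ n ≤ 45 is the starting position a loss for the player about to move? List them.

Build the W/L table. Terminal = W. A non-terminal position is W if it has a move to some L; otherwise it is L.
n=0: no move; the opponent has just taken the last bead and therefore loses → W
n=1: →0(W) only, which is W, so L
n=2: →1(L), so W
n=3: →2(W) only, which is W, so L
n=4: →3(L), so W
n=5: →1(L), so W
n=6: →5(W), 2(W), 0(W) — all W, so L
n=7: →6(L), so W
n=8: →7(W), 4(W), 2(W) — all W, so L
n=9: →8(L), so W
n=10: →6(L), so W
n=11: →10(W), 7(W), 5(W) — all W, so L
n=12: →11(L), so W
n=13: →12(W), 9(W), 7(W) — all W, so L
n=14: →13(L), so W
n=15: →11(L), so W
n=16: →15(W), 12(W), 10(W) — all W, so L
n=17: →16(L), so W
n=18: →17(W), 14(W), 12(W) — all W, so L
n=19: →18(L), so W
n=20: →16(L), so W
n=21: →20(W), 17(W), 15(W) — all W, so L
n=22: →21(L), so W
n=23: →22(W), 19(W), 17(W) — all W, so L
n=24: →23(L), so W
n=25: →21(L), so W
n=26: →25(W), 22(W), 20(W) — all W, so L
n=27: →26(L), so W
n=28: →27(W), 24(W), 22(W) — all W, so L
n=29: →28(L), so W
n=30: →26(L), so W
n=31: →30(W), 27(W), 25(W) — all W, so L
n=32: →31(L), so W
n=33: →32(W), 29(W), 27(W) — all W, so L
n=34: →33(L), so W
n=35: →31(L), so W
n=36: →35(W), 32(W), 30(W) — all W, so L
n=37: →36(L), so W
n=38: →37(W), 34(W), 32(W) — all W, so L
n=39: →38(L), so W
n=40: →36(L), so W
n=41: →40(W), 37(W), 35(W) — all W, so L
n=42: →41(L), so W
n=43: →42(W), 39(W), 37(W) — all W, so L
n=44: →43(L), so W
n=45: →41(L), so W
The losing starting values of n are exactly the entries labelled L in this table (18 of them).

1, 3, 6, 8, 11, 13, 16, 18, 21, 23, 26, 28, 31, 33, 36, 38, 41, 43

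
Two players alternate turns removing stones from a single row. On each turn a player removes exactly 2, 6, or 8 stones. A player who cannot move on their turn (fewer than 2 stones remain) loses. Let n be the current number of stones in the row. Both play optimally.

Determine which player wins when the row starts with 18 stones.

Build the W/L table. Terminal = L. A non-terminal position is W if it has a move to some L; otherwise it is L.
n=0: no move → L
n=1: no move → L
n=2: W (go to 0, an L position)
n=3: W (go to 1, an L position)
n=4: L (sole option 2(W) is W)
n=5: L (sole option 3(W) is W)
n=6: W (go to 4, an L position)
n=7: W (go to 5, an L position)
n=8: W (go to 0, an L position)
n=9: W (go to 1, an L position)
n=10: W (go to 4, an L position)
n=11: W (go to 5, an L position)
n=12: W (go to 4, an L position)
n=13: W (go to 5, an L position)
n=14: L (options 12(W), 8(W), 6(W) are all W)
n=15: L (options 13(W), 9(W), 7(W) are all W)
n=16: W (go to 14, an L position)
n=17: W (go to 15, an L position)
n=18: L (options 16(W), 12(W), 10(W) are all W)
Every move from 18 reaches a W position, so the mover loses.

The second player wins.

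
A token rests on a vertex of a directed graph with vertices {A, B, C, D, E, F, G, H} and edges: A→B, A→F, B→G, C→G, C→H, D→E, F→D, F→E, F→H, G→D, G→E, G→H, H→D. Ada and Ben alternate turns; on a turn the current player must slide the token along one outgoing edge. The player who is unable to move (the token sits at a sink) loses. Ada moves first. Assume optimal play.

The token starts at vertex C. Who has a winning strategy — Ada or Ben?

Positions with no move are L. A position that does have a move is losing for the player to move precisely when every available move leads to a winning position for the opponent. Fill in the labels:
Every edge goes from a vertex to one that appears earlier in the order E, D, H, G, F, B, C, A, so processing vertices in that order labels each vertex after all of its successors.
E: no outgoing edge → L
D: reaches L-position E → W
H: only reaches D(W), which is W → L
G: reaches L-position H → W
F: reaches L-position H → W
B: only reaches G(W), which is W → L
C: reaches L-position H → W
A: reaches L-position B → W
The starting position C is W: Ada should move to H, handing over an L position.

Ada wins.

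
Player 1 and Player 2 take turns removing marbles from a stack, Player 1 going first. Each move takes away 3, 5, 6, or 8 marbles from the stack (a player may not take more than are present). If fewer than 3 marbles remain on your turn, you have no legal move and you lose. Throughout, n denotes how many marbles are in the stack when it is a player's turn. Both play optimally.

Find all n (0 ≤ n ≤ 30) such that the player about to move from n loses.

0, 1, 2, 11, 12, 13, 22, 23, 24

Build the W/L table. Terminal = L. A non-terminal position is W if it has a move to some L; otherwise it is L.
n=0: no move → L
n=1: no move → L
n=2: no move → L
n=3: →0(L), so W
n=4: →1(L), so W
n=5: →2(L), so W
n=6: →1(L), so W
n=7: →2(L), so W
n=8: →2(L), so W
n=9: →1(L), so W
n=10: →2(L), so W
n=11: →8(W), 6(W), 5(W), 3(W) — all W, so L
n=12: →9(W), 7(W), 6(W), 4(W) — all W, so L
n=13: →10(W), 8(W), 7(W), 5(W) — all W, so L
n=14: →11(L), so W
n=15: →12(L), so W
n=16: →13(L), so W
n=17: →12(L), so W
n=18: →13(L), so W
n=19: →13(L), so W
n=20: →12(L), so W
n=21: →13(L), so W
n=22: →19(W), 17(W), 16(W), 14(W) — all W, so L
n=23: →20(W), 18(W), 17(W), 15(W) — all W, so L
n=24: →21(W), 19(W), 18(W), 16(W) — all W, so L
n=25: →22(L), so W
n=26: →23(L), so W
n=27: →24(L), so W
n=28: →23(L), so W
n=29: →24(L), so W
n=30: →24(L), so W
Reading off the rows marked L gives the requested list; there are 9 such values of n.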